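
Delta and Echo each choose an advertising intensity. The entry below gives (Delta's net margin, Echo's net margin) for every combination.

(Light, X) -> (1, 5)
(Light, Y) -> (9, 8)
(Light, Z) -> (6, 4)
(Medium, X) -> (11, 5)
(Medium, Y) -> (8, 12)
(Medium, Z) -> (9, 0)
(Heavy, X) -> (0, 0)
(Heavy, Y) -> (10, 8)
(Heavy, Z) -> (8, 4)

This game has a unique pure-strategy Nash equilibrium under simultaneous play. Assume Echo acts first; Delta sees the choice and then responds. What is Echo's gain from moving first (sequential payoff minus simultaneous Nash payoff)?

Work backward from Delta's decision.
- X: Delta compares 1, 11, 0 and picks Medium; Echo would get 5.
- Y: Delta compares 9, 8, 10 and picks Heavy; Echo would get 8.
- Z: Delta compares 6, 9, 8 and picks Medium; Echo would get 0.
Maximizing over 5, 8, 0, Echo chooses Y. Subgame-perfect outcome: (Heavy, Y) with payoffs (10, 8).
Now find the simultaneous Nash equilibrium.
Delta's best replies: X→Medium; Y→Heavy; Z→Medium.
Echo's best replies: Light→Y; Medium→Y; Heavy→Y.
Only (Heavy, Y) has each player best-responding; Nash payoffs (10, 8).
Echo's commitment gain: 8 − 8 = 0.

0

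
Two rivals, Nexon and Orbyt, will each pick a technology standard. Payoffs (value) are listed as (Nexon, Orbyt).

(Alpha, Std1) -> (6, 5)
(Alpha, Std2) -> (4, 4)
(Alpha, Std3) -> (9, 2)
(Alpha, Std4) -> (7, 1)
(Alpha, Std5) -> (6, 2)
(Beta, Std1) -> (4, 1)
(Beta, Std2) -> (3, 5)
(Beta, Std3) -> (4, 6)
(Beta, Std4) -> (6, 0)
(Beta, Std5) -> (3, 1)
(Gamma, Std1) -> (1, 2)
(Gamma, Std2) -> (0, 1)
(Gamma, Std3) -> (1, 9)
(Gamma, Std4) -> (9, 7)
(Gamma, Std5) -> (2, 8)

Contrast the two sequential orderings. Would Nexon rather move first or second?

If Nexon leads: Orbyt's best replies are Alpha→Std1, Beta→Std3, Gamma→Std3; Nexon's induced payoffs 6, 4, 1; outcome (Alpha, Std1), payoffs (6, 5).
If Orbyt leads: Nexon's best replies are Std1→Alpha, Std2→Alpha, Std3→Alpha, Std4→Gamma, Std5→Alpha; Orbyt's induced payoffs 5, 4, 2, 7, 2; outcome (Gamma, Std4), payoffs (9, 7).
Nexon gets 6 moving first and 9 moving second, so Nexon prefers to move second.

second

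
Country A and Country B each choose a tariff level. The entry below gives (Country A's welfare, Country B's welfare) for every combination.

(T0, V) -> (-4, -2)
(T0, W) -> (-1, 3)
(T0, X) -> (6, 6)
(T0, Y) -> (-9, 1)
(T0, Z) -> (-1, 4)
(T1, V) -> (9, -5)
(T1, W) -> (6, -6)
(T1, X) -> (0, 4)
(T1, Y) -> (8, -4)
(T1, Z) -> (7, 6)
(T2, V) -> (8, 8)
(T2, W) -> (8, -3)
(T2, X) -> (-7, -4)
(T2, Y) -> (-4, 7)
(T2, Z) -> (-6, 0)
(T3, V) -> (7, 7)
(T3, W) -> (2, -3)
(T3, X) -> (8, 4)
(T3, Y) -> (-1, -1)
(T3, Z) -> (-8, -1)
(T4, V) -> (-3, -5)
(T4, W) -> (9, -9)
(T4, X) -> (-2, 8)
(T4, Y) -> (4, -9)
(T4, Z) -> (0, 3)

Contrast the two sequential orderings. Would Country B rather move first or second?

If Country A leads: Country B's best replies are T0→X, T1→Z, T2→V, T3→V, T4→X; Country A's induced payoffs 6, 7, 8, 7, -2; outcome (T2, V), payoffs (8, 8).
If Country B leads: Country A's best replies are V→T1, W→T4, X→T3, Y→T1, Z→T1; Country B's induced payoffs -5, -9, 4, -4, 6; outcome (T1, Z), payoffs (7, 6).
Country B gets 6 moving first and 8 moving second, so Country B prefers to move second.

second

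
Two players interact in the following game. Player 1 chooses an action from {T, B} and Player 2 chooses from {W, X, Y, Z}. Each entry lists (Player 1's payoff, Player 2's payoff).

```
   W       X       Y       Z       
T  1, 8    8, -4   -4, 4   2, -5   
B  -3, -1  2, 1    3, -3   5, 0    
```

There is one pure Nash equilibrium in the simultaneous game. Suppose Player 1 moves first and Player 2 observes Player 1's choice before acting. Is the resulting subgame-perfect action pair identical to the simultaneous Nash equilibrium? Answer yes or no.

no

Work backward from Player 2's decision.
- T → Player 2 plays W (best of 8, -4, 4, -5); Player 1 gets 1.
- B → Player 2 plays X (best of -1, 1, -3, 0); Player 1 gets 2.
Maximizing over 1, 2, Player 1 chooses B. Subgame-perfect outcome: (B, X) with payoffs (2, 1).
Now find the simultaneous Nash equilibrium.
Player 1's best replies: W→T; X→T; Y→B; Z→B.
Player 2's best replies: T→W; B→X.
The unique mutual best reply is (T, W), giving (1, 8).
Sequential outcome (B, X) differs from the Nash profile (T, W).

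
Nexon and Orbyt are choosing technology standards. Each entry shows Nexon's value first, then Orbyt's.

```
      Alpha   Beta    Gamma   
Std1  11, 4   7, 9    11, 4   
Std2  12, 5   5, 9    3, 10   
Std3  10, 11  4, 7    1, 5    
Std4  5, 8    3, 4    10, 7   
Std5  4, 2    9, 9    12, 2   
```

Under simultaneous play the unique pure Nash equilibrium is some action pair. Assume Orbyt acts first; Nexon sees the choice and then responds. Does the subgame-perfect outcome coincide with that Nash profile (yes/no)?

yes

Nexon best-responds to each possible Orbyt move:
- Alpha: BR = Std2, leader payoff 5.
- Beta: BR = Std5, leader payoff 9.
- Gamma: BR = Std5, leader payoff 2.
Orbyt's induced payoffs are 5, 9, 2, so Orbyt commits to Beta. Subgame-perfect outcome: (Std5, Beta) with payoffs (9, 9).
Under simultaneous play:
Nexon's best replies: Alpha→Std2; Beta→Std5; Gamma→Std5.
Orbyt's best replies: Std1→Beta; Std2→Gamma; Std3→Alpha; Std4→Alpha; Std5→Beta.
The unique mutual best reply is (Std5, Beta), giving (9, 9).
Sequential outcome (Std5, Beta) coincides with the Nash profile (Std5, Beta).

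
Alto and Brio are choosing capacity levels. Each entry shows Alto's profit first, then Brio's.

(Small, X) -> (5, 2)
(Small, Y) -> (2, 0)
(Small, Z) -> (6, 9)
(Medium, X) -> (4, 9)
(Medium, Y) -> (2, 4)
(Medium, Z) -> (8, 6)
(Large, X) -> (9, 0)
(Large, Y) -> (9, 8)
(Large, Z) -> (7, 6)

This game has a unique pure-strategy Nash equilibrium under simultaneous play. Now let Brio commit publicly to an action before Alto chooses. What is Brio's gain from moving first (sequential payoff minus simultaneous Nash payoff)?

Alto best-responds to each possible Brio move:
- X: Alto compares 5, 4, 9 and picks Large; Brio would get 0.
- Y: Alto compares 2, 2, 9 and picks Large; Brio would get 8.
- Z: Alto compares 6, 8, 7 and picks Medium; Brio would get 6.
Among 0, 8, 6, the best is 8 at Y. Subgame-perfect outcome: (Large, Y) with payoffs (9, 8).
Now find the simultaneous Nash equilibrium.
Alto's best replies: X→Large; Y→Large; Z→Medium.
Brio's best replies: Small→Z; Medium→X; Large→Y.
Only (Large, Y) has each player best-responding; Nash payoffs (9, 8).
Brio's commitment gain: 8 − 8 = 0.

0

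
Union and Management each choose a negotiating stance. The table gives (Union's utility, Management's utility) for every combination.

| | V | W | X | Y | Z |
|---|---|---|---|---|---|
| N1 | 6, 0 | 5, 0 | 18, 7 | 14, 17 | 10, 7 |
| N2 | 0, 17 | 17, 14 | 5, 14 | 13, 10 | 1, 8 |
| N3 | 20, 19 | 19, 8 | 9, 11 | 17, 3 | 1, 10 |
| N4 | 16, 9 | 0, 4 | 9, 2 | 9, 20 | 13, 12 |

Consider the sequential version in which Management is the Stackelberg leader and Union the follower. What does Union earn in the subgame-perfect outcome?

Backward induction with Management moving first.
- V → Union plays N3 (best of 6, 0, 20, 16); Management gets 19.
- W → Union plays N3 (best of 5, 17, 19, 0); Management gets 8.
- X → Union plays N1 (best of 18, 5, 9, 9); Management gets 7.
- Y → Union plays N3 (best of 14, 13, 17, 9); Management gets 3.
- Z → Union plays N4 (best of 10, 1, 1, 13); Management gets 12.
Maximizing over 19, 8, 7, 3, 12, Management chooses V. Subgame-perfect outcome: (N3, V) with payoffs (20, 19).

20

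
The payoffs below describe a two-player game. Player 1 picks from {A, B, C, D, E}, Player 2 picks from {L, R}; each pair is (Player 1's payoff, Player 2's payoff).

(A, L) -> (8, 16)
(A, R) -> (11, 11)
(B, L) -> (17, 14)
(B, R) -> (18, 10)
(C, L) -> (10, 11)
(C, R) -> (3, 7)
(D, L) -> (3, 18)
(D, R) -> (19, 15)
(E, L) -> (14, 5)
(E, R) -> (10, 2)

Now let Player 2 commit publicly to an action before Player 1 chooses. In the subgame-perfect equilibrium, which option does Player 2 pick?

Work backward from Player 1's decision.
- L: BR = B, leader payoff 14.
- R: BR = D, leader payoff 15.
Player 2's induced payoffs are 14, 15, so Player 2 commits to R. Subgame-perfect outcome: (D, R) with payoffs (19, 15).

R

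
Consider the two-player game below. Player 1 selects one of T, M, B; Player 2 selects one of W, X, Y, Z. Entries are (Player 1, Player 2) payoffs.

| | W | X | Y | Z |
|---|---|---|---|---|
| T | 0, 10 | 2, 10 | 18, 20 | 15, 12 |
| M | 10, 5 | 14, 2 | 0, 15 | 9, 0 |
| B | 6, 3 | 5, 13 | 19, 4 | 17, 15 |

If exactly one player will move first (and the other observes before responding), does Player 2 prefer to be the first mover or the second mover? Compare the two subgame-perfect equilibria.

If Player 1 leads: Player 2's best replies are T→Y, M→Y, B→Z; Player 1's induced payoffs 18, 0, 17; outcome (T, Y), payoffs (18, 20).
If Player 2 leads: Player 1's best replies are W→M, X→M, Y→B, Z→B; Player 2's induced payoffs 5, 2, 4, 15; outcome (B, Z), payoffs (17, 15).
Player 2 gets 15 moving first and 20 moving second, so Player 2 prefers to move second.

second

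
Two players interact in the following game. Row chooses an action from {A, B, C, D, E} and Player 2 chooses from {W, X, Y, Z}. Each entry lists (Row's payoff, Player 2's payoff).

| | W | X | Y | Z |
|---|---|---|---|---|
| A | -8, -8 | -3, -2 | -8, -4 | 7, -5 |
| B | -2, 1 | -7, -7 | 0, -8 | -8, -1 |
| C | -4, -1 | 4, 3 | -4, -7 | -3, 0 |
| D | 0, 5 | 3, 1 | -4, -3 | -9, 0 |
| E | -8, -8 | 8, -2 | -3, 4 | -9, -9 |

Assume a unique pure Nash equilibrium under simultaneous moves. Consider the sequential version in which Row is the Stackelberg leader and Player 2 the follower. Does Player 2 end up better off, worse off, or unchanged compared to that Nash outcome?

worse off

Backward induction with Row moving first.
- A: BR = X, leader payoff -3.
- B: BR = W, leader payoff -2.
- C: BR = X, leader payoff 4.
- D: BR = W, leader payoff 0.
- E: BR = Y, leader payoff -3.
Among -3, -2, 4, 0, -3, the best is 4 at C. Subgame-perfect outcome: (C, X) with payoffs (4, 3).
Under simultaneous play:
Row's best replies: W→D; X→E; Y→B; Z→A.
Player 2's best replies: A→X; B→W; C→X; D→W; E→Y.
Only (D, W) has each player best-responding; Nash payoffs (0, 5).
Player 2 earns 3 sequentially versus 5 at the Nash outcome: worse off.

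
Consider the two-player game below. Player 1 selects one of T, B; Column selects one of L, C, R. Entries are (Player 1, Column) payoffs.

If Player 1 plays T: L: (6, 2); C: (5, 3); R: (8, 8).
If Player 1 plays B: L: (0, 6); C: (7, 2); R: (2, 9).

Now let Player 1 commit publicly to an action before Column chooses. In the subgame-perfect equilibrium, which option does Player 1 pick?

T

Backward induction with Player 1 moving first.
- T: BR = R, leader payoff 8.
- B: BR = R, leader payoff 2.
Player 1's induced payoffs are 8, 2, so Player 1 commits to T. Subgame-perfect outcome: (T, R) with payoffs (8, 8).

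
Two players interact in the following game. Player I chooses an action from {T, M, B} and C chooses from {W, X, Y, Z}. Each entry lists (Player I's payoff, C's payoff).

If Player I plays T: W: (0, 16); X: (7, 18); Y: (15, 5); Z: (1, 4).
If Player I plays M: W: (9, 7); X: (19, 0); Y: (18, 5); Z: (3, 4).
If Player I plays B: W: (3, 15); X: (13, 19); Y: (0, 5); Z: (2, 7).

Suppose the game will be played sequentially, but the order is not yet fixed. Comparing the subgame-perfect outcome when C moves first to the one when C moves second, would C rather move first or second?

second

If Player I leads: C's best replies are T→X, M→W, B→X; Player I's induced payoffs 7, 9, 13; outcome (B, X), payoffs (13, 19).
If C leads: Player I's best replies are W→M, X→M, Y→M, Z→M; C's induced payoffs 7, 0, 5, 4; outcome (M, W), payoffs (9, 7).
C gets 7 moving first and 19 moving second, so C prefers to move second.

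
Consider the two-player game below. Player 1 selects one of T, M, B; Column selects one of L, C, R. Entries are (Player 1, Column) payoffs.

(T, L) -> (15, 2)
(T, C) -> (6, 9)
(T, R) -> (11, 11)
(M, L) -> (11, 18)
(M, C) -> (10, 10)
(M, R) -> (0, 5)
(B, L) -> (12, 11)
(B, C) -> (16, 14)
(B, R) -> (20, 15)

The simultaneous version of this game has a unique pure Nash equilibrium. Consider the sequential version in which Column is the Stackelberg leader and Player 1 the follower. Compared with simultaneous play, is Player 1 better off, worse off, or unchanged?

Work backward from Player 1's decision.
- L → Player 1 plays T (best of 15, 11, 12); Column gets 2.
- C → Player 1 plays B (best of 6, 10, 16); Column gets 14.
- R → Player 1 plays B (best of 11, 0, 20); Column gets 15.
Among 2, 14, 15, the best is 15 at R. Subgame-perfect outcome: (B, R) with payoffs (20, 15).
Now find the simultaneous Nash equilibrium.
Player 1's best replies: L→T; C→B; R→B.
Column's best replies: T→R; M→L; B→R.
The unique mutual best reply is (B, R), giving (20, 15).
Player 1 earns 20 sequentially versus 20 at the Nash outcome: unchanged.

unchanged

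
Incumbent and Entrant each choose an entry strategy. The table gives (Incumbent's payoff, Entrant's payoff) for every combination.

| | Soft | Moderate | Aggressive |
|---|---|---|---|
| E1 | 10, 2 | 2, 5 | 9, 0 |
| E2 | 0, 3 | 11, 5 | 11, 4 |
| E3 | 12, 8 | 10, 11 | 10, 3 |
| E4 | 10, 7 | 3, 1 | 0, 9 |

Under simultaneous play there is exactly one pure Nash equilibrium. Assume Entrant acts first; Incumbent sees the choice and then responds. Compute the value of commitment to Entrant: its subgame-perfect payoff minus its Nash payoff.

Solve by backward induction (Entrant leads).
- Soft: BR = E3, leader payoff 8.
- Moderate: BR = E2, leader payoff 5.
- Aggressive: BR = E2, leader payoff 4.
Entrant's induced payoffs are 8, 5, 4, so Entrant commits to Soft. Subgame-perfect outcome: (E3, Soft) with payoffs (12, 8).
For the simultaneous game, intersect best replies.
Incumbent's best replies: Soft→E3; Moderate→E2; Aggressive→E2.
Entrant's best replies: E1→Moderate; E2→Moderate; E3→Moderate; E4→Aggressive.
The unique mutual best reply is (E2, Moderate), giving (11, 5).
Entrant's commitment gain: 8 − 5 = 3.

3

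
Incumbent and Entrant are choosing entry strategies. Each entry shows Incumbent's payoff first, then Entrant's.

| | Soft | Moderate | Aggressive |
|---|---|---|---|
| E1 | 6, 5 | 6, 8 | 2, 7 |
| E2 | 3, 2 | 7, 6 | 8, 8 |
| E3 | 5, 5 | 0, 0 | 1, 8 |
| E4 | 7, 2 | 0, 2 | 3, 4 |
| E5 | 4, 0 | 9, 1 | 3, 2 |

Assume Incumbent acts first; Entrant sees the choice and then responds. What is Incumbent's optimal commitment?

E2

Work backward from Entrant's decision.
- E1: BR = Moderate, leader payoff 6.
- E2: BR = Aggressive, leader payoff 8.
- E3: BR = Aggressive, leader payoff 1.
- E4: BR = Aggressive, leader payoff 3.
- E5: BR = Aggressive, leader payoff 3.
Incumbent's induced payoffs are 6, 8, 1, 3, 3, so Incumbent commits to E2. Subgame-perfect outcome: (E2, Aggressive) with payoffs (8, 8).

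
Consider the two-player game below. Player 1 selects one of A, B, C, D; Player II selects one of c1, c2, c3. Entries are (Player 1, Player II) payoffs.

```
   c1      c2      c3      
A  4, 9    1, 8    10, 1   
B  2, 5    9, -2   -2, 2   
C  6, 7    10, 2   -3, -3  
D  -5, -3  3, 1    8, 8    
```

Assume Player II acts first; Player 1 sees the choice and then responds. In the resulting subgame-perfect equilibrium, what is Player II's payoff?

Player 1 best-responds to each possible Player II move:
- c1: Player 1 compares 4, 2, 6, -5 and picks C; Player II would get 7.
- c2: Player 1 compares 1, 9, 10, 3 and picks C; Player II would get 2.
- c3: Player 1 compares 10, -2, -3, 8 and picks A; Player II would get 1.
Among 7, 2, 1, the best is 7 at c1. Subgame-perfect outcome: (C, c1) with payoffs (6, 7).

7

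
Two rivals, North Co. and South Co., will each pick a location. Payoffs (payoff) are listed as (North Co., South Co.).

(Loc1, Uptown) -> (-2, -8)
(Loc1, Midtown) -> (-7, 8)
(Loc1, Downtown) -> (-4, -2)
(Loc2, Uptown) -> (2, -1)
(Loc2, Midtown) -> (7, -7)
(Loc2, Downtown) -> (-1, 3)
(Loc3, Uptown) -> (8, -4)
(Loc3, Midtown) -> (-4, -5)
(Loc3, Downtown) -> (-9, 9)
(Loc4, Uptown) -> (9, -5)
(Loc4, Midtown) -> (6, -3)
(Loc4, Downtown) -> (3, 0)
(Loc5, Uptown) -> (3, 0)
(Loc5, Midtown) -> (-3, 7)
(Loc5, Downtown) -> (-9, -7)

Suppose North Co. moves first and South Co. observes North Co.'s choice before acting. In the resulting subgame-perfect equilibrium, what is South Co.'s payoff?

0

Solve by backward induction (North Co. leads).
- Loc1: South Co. compares -8, 8, -2 and picks Midtown; North Co. would get -7.
- Loc2: South Co. compares -1, -7, 3 and picks Downtown; North Co. would get -1.
- Loc3: South Co. compares -4, -5, 9 and picks Downtown; North Co. would get -9.
- Loc4: South Co. compares -5, -3, 0 and picks Downtown; North Co. would get 3.
- Loc5: South Co. compares 0, 7, -7 and picks Midtown; North Co. would get -3.
Maximizing over -7, -1, -9, 3, -3, North Co. chooses Loc4. Subgame-perfect outcome: (Loc4, Downtown) with payoffs (3, 0).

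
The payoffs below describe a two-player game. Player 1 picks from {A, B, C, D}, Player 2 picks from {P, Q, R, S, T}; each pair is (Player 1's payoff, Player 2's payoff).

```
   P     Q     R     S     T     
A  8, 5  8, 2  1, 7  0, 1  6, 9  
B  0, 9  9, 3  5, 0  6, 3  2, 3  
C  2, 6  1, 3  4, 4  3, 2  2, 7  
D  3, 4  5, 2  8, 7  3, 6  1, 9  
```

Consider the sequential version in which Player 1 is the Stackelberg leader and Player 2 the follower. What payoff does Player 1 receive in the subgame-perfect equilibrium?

6

Work backward from Player 2's decision.
- A → Player 2 plays T (best of 5, 2, 7, 1, 9); Player 1 gets 6.
- B → Player 2 plays P (best of 9, 3, 0, 3, 3); Player 1 gets 0.
- C → Player 2 plays T (best of 6, 3, 4, 2, 7); Player 1 gets 2.
- D → Player 2 plays T (best of 4, 2, 7, 6, 9); Player 1 gets 1.
Player 1's induced payoffs are 6, 0, 2, 1, so Player 1 commits to A. Subgame-perfect outcome: (A, T) with payoffs (6, 9).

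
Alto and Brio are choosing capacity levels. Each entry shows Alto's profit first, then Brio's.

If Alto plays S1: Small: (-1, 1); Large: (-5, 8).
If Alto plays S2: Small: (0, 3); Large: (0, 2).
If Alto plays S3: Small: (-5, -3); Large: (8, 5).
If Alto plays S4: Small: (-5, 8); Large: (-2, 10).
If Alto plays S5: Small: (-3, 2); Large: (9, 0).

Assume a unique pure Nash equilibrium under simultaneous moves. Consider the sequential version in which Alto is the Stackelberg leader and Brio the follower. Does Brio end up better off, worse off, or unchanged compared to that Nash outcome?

Work backward from Brio's decision.
- S1 → Brio plays Large (best of 1, 8); Alto gets -5.
- S2 → Brio plays Small (best of 3, 2); Alto gets 0.
- S3 → Brio plays Large (best of -3, 5); Alto gets 8.
- S4 → Brio plays Large (best of 8, 10); Alto gets -2.
- S5 → Brio plays Small (best of 2, 0); Alto gets -3.
Among -5, 0, 8, -2, -3, the best is 8 at S3. Subgame-perfect outcome: (S3, Large) with payoffs (8, 5).
For the simultaneous game, intersect best replies.
Alto's best replies: Small→S2; Large→S5.
Brio's best replies: S1→Large; S2→Small; S3→Large; S4→Large; S5→Small.
Only (S2, Small) has each player best-responding; Nash payoffs (0, 3).
Brio earns 5 sequentially versus 3 at the Nash outcome: better off.

better off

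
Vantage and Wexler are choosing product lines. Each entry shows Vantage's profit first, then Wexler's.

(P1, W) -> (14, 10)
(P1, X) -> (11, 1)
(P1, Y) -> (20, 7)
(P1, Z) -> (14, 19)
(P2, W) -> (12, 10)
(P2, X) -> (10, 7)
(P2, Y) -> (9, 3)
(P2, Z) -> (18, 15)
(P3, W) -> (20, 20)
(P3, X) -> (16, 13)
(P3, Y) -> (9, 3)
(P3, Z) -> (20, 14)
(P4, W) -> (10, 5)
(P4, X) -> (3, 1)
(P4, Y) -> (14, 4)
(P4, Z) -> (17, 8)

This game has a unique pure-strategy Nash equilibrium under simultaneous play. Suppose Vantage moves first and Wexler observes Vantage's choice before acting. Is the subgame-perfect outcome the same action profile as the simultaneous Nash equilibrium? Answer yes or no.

yes

Backward induction with Vantage moving first.
- P1 → Wexler plays Z (best of 10, 1, 7, 19); Vantage gets 14.
- P2 → Wexler plays Z (best of 10, 7, 3, 15); Vantage gets 18.
- P3 → Wexler plays W (best of 20, 13, 3, 14); Vantage gets 20.
- P4 → Wexler plays Z (best of 5, 1, 4, 8); Vantage gets 17.
Among 14, 18, 20, 17, the best is 20 at P3. Subgame-perfect outcome: (P3, W) with payoffs (20, 20).
Now find the simultaneous Nash equilibrium.
Vantage's best replies: W→P3; X→P3; Y→P1; Z→P3.
Wexler's best replies: P1→Z; P2→Z; P3→W; P4→Z.
The unique mutual best reply is (P3, W), giving (20, 20).
Sequential outcome (P3, W) coincides with the Nash profile (P3, W).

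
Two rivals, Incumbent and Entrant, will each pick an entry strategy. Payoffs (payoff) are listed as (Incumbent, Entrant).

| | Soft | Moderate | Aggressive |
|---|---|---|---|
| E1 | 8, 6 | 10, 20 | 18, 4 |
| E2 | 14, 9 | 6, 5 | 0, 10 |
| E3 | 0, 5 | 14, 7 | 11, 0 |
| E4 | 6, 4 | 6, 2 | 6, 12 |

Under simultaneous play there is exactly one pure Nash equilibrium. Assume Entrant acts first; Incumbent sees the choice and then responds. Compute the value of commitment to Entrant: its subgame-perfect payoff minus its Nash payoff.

Backward induction with Entrant moving first.
- Soft → Incumbent plays E2 (best of 8, 14, 0, 6); Entrant gets 9.
- Moderate → Incumbent plays E3 (best of 10, 6, 14, 6); Entrant gets 7.
- Aggressive → Incumbent plays E1 (best of 18, 0, 11, 6); Entrant gets 4.
Among 9, 7, 4, the best is 9 at Soft. Subgame-perfect outcome: (E2, Soft) with payoffs (14, 9).
Under simultaneous play:
Incumbent's best replies: Soft→E2; Moderate→E3; Aggressive→E1.
Entrant's best replies: E1→Moderate; E2→Aggressive; E3→Moderate; E4→Aggressive.
Only (E3, Moderate) has each player best-responding; Nash payoffs (14, 7).
Entrant's commitment gain: 9 − 7 = 2.

2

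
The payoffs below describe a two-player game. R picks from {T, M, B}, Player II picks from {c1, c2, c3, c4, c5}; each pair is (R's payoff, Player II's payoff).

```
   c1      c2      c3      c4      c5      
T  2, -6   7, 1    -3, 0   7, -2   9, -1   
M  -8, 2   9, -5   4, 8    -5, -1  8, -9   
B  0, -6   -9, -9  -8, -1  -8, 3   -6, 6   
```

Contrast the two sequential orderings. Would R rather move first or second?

first

If R leads: Player II's best replies are T→c2, M→c3, B→c5; R's induced payoffs 7, 4, -6; outcome (T, c2), payoffs (7, 1).
If Player II leads: R's best replies are c1→T, c2→M, c3→M, c4→T, c5→T; Player II's induced payoffs -6, -5, 8, -2, -1; outcome (M, c3), payoffs (4, 8).
R gets 7 moving first and 4 moving second, so R prefers to move first.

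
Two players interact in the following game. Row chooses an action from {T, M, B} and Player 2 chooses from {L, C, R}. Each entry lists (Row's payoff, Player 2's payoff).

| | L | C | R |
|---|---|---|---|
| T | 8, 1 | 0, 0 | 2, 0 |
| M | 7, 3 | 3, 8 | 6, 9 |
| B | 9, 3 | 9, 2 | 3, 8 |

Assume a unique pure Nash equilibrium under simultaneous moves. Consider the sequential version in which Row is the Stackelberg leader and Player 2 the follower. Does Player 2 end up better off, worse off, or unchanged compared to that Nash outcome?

Player 2 best-responds to each possible Row move:
- T: Player 2 compares 1, 0, 0 and picks L; Row would get 8.
- M: Player 2 compares 3, 8, 9 and picks R; Row would get 6.
- B: Player 2 compares 3, 2, 8 and picks R; Row would get 3.
Row's induced payoffs are 8, 6, 3, so Row commits to T. Subgame-perfect outcome: (T, L) with payoffs (8, 1).
Now find the simultaneous Nash equilibrium.
Row's best replies: L→B; C→B; R→M.
Player 2's best replies: T→L; M→R; B→R.
Only (M, R) has each player best-responding; Nash payoffs (6, 9).
Player 2 earns 1 sequentially versus 9 at the Nash outcome: worse off.

worse off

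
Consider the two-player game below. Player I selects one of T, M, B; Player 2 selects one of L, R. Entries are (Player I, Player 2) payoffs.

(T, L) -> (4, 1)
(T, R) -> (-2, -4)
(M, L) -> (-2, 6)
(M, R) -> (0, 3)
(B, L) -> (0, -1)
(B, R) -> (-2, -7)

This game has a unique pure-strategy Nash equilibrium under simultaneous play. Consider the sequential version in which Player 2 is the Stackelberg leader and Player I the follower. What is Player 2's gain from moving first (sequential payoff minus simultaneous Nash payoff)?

Player I best-responds to each possible Player 2 move:
- L: BR = T, leader payoff 1.
- R: BR = M, leader payoff 3.
Player 2's induced payoffs are 1, 3, so Player 2 commits to R. Subgame-perfect outcome: (M, R) with payoffs (0, 3).
Under simultaneous play:
Player I's best replies: L→T; R→M.
Player 2's best replies: T→L; M→L; B→L.
Only (T, L) has each player best-responding; Nash payoffs (4, 1).
Player 2's commitment gain: 3 − 1 = 2.

2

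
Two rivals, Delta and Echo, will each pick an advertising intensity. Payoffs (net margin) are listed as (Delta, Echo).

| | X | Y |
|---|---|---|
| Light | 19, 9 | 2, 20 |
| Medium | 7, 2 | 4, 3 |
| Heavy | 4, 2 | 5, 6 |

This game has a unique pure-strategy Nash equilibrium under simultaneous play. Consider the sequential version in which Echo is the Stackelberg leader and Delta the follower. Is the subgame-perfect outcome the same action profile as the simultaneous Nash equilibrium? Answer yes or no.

Delta best-responds to each possible Echo move:
- X: BR = Light, leader payoff 9.
- Y: BR = Heavy, leader payoff 6.
Echo's induced payoffs are 9, 6, so Echo commits to X. Subgame-perfect outcome: (Light, X) with payoffs (19, 9).
For the simultaneous game, intersect best replies.
Delta's best replies: X→Light; Y→Heavy.
Echo's best replies: Light→Y; Medium→Y; Heavy→Y.
The unique mutual best reply is (Heavy, Y), giving (5, 6).
Sequential outcome (Light, X) differs from the Nash profile (Heavy, Y).

no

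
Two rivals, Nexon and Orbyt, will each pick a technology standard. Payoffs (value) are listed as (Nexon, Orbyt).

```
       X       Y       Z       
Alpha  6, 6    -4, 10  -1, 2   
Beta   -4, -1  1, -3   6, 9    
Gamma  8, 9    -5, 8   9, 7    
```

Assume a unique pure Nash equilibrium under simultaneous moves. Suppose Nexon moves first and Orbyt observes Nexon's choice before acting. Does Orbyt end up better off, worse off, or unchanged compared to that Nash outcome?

unchanged

Work backward from Orbyt's decision.
- Alpha: BR = Y, leader payoff -4.
- Beta: BR = Z, leader payoff 6.
- Gamma: BR = X, leader payoff 8.
Among -4, 6, 8, the best is 8 at Gamma. Subgame-perfect outcome: (Gamma, X) with payoffs (8, 9).
Under simultaneous play:
Nexon's best replies: X→Gamma; Y→Beta; Z→Gamma.
Orbyt's best replies: Alpha→Y; Beta→Z; Gamma→X.
Only (Gamma, X) has each player best-responding; Nash payoffs (8, 9).
Orbyt earns 9 sequentially versus 9 at the Nash outcome: unchanged.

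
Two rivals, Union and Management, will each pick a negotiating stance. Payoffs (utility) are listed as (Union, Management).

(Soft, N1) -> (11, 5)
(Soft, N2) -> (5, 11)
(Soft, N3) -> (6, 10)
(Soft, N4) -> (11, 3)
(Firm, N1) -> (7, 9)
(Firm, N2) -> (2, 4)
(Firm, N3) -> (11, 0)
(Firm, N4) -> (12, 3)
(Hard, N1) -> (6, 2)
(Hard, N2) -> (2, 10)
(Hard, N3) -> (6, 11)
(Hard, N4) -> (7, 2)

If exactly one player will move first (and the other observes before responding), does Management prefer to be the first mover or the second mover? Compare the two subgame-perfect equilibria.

If Union leads: Management's best replies are Soft→N2, Firm→N1, Hard→N3; Union's induced payoffs 5, 7, 6; outcome (Firm, N1), payoffs (7, 9).
If Management leads: Union's best replies are N1→Soft, N2→Soft, N3→Firm, N4→Firm; Management's induced payoffs 5, 11, 0, 3; outcome (Soft, N2), payoffs (5, 11).
Management gets 11 moving first and 9 moving second, so Management prefers to move first.

first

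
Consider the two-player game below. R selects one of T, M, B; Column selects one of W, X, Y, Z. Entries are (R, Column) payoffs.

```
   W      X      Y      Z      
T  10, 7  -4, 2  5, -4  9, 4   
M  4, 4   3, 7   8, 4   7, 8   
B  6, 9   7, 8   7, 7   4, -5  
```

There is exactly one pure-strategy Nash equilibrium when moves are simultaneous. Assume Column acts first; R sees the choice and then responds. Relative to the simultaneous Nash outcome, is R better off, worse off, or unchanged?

Backward induction with Column moving first.
- W: R compares 10, 4, 6 and picks T; Column would get 7.
- X: R compares -4, 3, 7 and picks B; Column would get 8.
- Y: R compares 5, 8, 7 and picks M; Column would get 4.
- Z: R compares 9, 7, 4 and picks T; Column would get 4.
Column's induced payoffs are 7, 8, 4, 4, so Column commits to X. Subgame-perfect outcome: (B, X) with payoffs (7, 8).
Now find the simultaneous Nash equilibrium.
R's best replies: W→T; X→B; Y→M; Z→T.
Column's best replies: T→W; M→Z; B→W.
The unique mutual best reply is (T, W), giving (10, 7).
R earns 7 sequentially versus 10 at the Nash outcome: worse off.

worse off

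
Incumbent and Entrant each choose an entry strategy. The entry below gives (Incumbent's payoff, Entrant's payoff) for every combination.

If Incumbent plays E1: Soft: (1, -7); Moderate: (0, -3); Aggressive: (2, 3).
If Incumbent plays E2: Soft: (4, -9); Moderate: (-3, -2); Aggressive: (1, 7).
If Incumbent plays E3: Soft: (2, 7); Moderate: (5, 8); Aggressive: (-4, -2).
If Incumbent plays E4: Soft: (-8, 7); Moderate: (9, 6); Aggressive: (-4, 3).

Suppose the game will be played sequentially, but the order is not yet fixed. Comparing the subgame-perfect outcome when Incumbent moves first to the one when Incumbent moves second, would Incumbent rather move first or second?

second

If Incumbent leads: Entrant's best replies are E1→Aggressive, E2→Aggressive, E3→Moderate, E4→Soft; Incumbent's induced payoffs 2, 1, 5, -8; outcome (E3, Moderate), payoffs (5, 8).
If Entrant leads: Incumbent's best replies are Soft→E2, Moderate→E4, Aggressive→E1; Entrant's induced payoffs -9, 6, 3; outcome (E4, Moderate), payoffs (9, 6).
Incumbent gets 5 moving first and 9 moving second, so Incumbent prefers to move second.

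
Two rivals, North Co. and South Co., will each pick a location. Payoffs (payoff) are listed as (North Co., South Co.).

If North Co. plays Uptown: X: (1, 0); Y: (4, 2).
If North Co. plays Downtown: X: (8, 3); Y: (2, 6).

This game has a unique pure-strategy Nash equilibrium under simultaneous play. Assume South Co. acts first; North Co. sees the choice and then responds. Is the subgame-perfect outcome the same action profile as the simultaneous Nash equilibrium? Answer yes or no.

Work backward from North Co.'s decision.
- X: North Co. compares 1, 8 and picks Downtown; South Co. would get 3.
- Y: North Co. compares 4, 2 and picks Uptown; South Co. would get 2.
South Co.'s induced payoffs are 3, 2, so South Co. commits to X. Subgame-perfect outcome: (Downtown, X) with payoffs (8, 3).
Under simultaneous play:
North Co.'s best replies: X→Downtown; Y→Uptown.
South Co.'s best replies: Uptown→Y; Downtown→Y.
The unique mutual best reply is (Uptown, Y), giving (4, 2).
Sequential outcome (Downtown, X) differs from the Nash profile (Uptown, Y).

no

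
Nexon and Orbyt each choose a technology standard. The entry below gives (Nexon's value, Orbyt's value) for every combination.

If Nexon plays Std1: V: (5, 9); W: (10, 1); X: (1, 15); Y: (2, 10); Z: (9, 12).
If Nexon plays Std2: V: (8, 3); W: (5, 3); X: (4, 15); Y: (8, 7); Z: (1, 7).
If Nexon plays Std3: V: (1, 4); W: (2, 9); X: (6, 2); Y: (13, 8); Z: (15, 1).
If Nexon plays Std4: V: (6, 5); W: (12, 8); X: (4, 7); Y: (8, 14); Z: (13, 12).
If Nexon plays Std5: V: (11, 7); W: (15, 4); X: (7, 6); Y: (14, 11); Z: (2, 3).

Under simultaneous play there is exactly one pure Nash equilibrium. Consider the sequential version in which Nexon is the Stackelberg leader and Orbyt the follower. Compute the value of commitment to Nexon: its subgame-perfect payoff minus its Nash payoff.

Backward induction with Nexon moving first.
- Std1: Orbyt compares 9, 1, 15, 10, 12 and picks X; Nexon would get 1.
- Std2: Orbyt compares 3, 3, 15, 7, 7 and picks X; Nexon would get 4.
- Std3: Orbyt compares 4, 9, 2, 8, 1 and picks W; Nexon would get 2.
- Std4: Orbyt compares 5, 8, 7, 14, 12 and picks Y; Nexon would get 8.
- Std5: Orbyt compares 7, 4, 6, 11, 3 and picks Y; Nexon would get 14.
Among 1, 4, 2, 8, 14, the best is 14 at Std5. Subgame-perfect outcome: (Std5, Y) with payoffs (14, 11).
Under simultaneous play:
Nexon's best replies: V→Std5; W→Std5; X→Std5; Y→Std5; Z→Std3.
Orbyt's best replies: Std1→X; Std2→X; Std3→W; Std4→Y; Std5→Y.
The unique mutual best reply is (Std5, Y), giving (14, 11).
Nexon's commitment gain: 14 − 14 = 0.

0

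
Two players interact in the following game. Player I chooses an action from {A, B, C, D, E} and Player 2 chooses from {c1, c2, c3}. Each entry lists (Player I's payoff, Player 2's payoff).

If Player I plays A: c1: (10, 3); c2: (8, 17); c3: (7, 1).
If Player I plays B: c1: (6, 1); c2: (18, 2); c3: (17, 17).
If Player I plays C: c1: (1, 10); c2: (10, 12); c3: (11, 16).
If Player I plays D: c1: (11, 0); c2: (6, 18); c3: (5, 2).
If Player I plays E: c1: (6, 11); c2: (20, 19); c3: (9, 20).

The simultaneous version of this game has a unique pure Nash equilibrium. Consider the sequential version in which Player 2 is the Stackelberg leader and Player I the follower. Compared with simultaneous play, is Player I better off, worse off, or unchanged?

better off

Work backward from Player I's decision.
- c1: Player I compares 10, 6, 1, 11, 6 and picks D; Player 2 would get 0.
- c2: Player I compares 8, 18, 10, 6, 20 and picks E; Player 2 would get 19.
- c3: Player I compares 7, 17, 11, 5, 9 and picks B; Player 2 would get 17.
Among 0, 19, 17, the best is 19 at c2. Subgame-perfect outcome: (E, c2) with payoffs (20, 19).
Under simultaneous play:
Player I's best replies: c1→D; c2→E; c3→B.
Player 2's best replies: A→c2; B→c3; C→c3; D→c2; E→c3.
Only (B, c3) has each player best-responding; Nash payoffs (17, 17).
Player I earns 20 sequentially versus 17 at the Nash outcome: better off.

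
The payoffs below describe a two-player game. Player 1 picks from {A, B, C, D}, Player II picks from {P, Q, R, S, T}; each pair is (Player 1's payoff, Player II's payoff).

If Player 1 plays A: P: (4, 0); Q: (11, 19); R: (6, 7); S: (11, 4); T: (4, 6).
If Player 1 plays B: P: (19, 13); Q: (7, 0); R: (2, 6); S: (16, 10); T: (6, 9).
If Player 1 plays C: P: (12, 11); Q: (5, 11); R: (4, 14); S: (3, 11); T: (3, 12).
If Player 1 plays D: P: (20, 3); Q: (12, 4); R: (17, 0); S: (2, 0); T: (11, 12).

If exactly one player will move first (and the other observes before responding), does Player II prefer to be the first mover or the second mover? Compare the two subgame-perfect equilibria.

second

If Player 1 leads: Player II's best replies are A→Q, B→P, C→R, D→T; Player 1's induced payoffs 11, 19, 4, 11; outcome (B, P), payoffs (19, 13).
If Player II leads: Player 1's best replies are P→D, Q→D, R→D, S→B, T→D; Player II's induced payoffs 3, 4, 0, 10, 12; outcome (D, T), payoffs (11, 12).
Player II gets 12 moving first and 13 moving second, so Player II prefers to move second.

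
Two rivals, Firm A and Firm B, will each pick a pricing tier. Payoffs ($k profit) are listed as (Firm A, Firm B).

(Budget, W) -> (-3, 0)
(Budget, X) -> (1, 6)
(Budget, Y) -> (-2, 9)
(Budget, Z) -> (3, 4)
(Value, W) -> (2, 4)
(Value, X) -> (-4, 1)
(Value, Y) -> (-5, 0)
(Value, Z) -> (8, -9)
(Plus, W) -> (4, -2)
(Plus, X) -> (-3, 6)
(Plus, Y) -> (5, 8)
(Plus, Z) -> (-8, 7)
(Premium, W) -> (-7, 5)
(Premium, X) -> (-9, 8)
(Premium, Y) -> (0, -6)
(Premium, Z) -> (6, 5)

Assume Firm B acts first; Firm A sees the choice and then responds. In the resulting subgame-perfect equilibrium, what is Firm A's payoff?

5

Backward induction with Firm B moving first.
- W: BR = Plus, leader payoff -2.
- X: BR = Budget, leader payoff 6.
- Y: BR = Plus, leader payoff 8.
- Z: BR = Value, leader payoff -9.
Firm B's induced payoffs are -2, 6, 8, -9, so Firm B commits to Y. Subgame-perfect outcome: (Plus, Y) with payoffs (5, 8).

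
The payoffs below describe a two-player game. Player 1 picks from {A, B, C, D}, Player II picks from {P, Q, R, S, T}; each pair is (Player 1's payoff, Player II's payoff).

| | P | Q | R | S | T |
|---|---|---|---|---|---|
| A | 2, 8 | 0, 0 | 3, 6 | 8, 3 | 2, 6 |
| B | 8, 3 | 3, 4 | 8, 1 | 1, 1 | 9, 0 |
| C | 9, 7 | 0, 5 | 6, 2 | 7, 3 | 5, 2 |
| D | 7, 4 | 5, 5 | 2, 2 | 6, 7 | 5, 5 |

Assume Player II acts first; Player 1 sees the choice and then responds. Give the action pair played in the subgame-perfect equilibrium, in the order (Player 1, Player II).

(C, P)

Backward induction with Player II moving first.
- P: BR = C, leader payoff 7.
- Q: BR = D, leader payoff 5.
- R: BR = B, leader payoff 1.
- S: BR = A, leader payoff 3.
- T: BR = B, leader payoff 0.
Among 7, 5, 1, 3, 0, the best is 7 at P. Subgame-perfect outcome: (C, P) with payoffs (9, 7).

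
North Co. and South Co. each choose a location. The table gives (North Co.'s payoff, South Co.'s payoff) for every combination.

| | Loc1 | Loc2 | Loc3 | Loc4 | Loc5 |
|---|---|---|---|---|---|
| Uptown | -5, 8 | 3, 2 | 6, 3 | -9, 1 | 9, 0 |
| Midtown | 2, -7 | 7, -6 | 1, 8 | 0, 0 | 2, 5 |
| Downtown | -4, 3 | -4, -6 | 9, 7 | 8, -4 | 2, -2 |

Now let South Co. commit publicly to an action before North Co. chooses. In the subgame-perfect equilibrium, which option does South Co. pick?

Solve by backward induction (South Co. leads).
- Loc1: BR = Midtown, leader payoff -7.
- Loc2: BR = Midtown, leader payoff -6.
- Loc3: BR = Downtown, leader payoff 7.
- Loc4: BR = Downtown, leader payoff -4.
- Loc5: BR = Uptown, leader payoff 0.
Maximizing over -7, -6, 7, -4, 0, South Co. chooses Loc3. Subgame-perfect outcome: (Downtown, Loc3) with payoffs (9, 7).

Loc3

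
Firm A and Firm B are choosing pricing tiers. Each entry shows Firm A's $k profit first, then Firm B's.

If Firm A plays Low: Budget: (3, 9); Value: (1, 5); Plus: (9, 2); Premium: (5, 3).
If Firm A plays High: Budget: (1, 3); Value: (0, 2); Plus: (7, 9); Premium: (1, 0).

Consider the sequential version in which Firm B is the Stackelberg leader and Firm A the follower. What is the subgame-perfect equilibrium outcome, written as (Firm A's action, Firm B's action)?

(Low, Budget)

Backward induction with Firm B moving first.
- Budget: BR = Low, leader payoff 9.
- Value: BR = Low, leader payoff 5.
- Plus: BR = Low, leader payoff 2.
- Premium: BR = Low, leader payoff 3.
Firm B's induced payoffs are 9, 5, 2, 3, so Firm B commits to Budget. Subgame-perfect outcome: (Low, Budget) with payoffs (3, 9).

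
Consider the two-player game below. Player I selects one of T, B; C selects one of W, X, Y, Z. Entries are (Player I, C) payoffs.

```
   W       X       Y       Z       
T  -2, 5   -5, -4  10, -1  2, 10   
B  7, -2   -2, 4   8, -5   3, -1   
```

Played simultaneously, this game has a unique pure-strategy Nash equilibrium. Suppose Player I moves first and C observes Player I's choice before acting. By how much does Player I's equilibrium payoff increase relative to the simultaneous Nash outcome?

4

Backward induction with Player I moving first.
- T: BR = Z, leader payoff 2.
- B: BR = X, leader payoff -2.
Among 2, -2, the best is 2 at T. Subgame-perfect outcome: (T, Z) with payoffs (2, 10).
Under simultaneous play:
Player I's best replies: W→B; X→B; Y→T; Z→B.
C's best replies: T→Z; B→X.
Only (B, X) has each player best-responding; Nash payoffs (-2, 4).
Player I's commitment gain: 2 − -2 = 4.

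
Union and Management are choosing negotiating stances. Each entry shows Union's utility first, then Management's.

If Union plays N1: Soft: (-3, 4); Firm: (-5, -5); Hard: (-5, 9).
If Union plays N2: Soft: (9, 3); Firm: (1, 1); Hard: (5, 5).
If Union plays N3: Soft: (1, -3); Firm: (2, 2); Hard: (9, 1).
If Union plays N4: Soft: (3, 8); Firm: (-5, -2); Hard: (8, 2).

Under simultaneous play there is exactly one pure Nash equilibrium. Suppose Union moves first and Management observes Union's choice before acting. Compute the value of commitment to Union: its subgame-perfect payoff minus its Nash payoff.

3

Backward induction with Union moving first.
- N1 → Management plays Hard (best of 4, -5, 9); Union gets -5.
- N2 → Management plays Hard (best of 3, 1, 5); Union gets 5.
- N3 → Management plays Firm (best of -3, 2, 1); Union gets 2.
- N4 → Management plays Soft (best of 8, -2, 2); Union gets 3.
Among -5, 5, 2, 3, the best is 5 at N2. Subgame-perfect outcome: (N2, Hard) with payoffs (5, 5).
For the simultaneous game, intersect best replies.
Union's best replies: Soft→N2; Firm→N3; Hard→N3.
Management's best replies: N1→Hard; N2→Hard; N3→Firm; N4→Soft.
The unique mutual best reply is (N3, Firm), giving (2, 2).
Union's commitment gain: 5 − 2 = 3.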